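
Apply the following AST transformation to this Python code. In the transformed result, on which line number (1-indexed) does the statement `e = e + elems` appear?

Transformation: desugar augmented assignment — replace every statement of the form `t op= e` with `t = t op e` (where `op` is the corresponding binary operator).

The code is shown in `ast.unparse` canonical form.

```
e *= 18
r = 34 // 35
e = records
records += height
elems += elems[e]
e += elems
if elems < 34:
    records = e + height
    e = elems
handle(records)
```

Transformed code:
e = e * 18
r = 34 // 35
e = records
records = records + height
elems = elems + elems[e]
e = e + elems
if elems < 34:
    records = e + height
    e = elems
handle(records)

6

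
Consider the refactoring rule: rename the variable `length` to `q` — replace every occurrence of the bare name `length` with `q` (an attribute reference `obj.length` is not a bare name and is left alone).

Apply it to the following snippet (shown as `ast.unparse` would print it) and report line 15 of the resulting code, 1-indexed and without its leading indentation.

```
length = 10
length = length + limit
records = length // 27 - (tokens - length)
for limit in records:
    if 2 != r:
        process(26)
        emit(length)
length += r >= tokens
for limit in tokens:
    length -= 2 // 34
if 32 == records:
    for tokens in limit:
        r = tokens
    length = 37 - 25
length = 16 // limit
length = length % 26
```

q = 16 // limit

Transformed code:
q = 10
q = q + limit
records = q // 27 - (tokens - q)
for limit in records:
    if 2 != r:
        process(26)
        emit(q)
q += r >= tokens
for limit in tokens:
    q -= 2 // 34
if 32 == records:
    for tokens in limit:
        r = tokens
    q = 37 - 25
q = 16 // limit
q = q % 26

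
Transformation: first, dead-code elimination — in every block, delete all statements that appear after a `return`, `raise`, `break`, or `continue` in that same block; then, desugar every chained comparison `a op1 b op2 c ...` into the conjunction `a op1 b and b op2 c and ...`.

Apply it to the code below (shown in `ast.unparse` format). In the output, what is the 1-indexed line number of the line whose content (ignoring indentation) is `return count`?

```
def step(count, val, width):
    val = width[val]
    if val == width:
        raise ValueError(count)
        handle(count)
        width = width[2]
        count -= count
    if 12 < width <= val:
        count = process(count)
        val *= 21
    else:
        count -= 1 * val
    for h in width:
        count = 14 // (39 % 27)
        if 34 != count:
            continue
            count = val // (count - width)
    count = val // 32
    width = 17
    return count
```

Transformed code:
def step(count, val, width):
    val = width[val]
    if val == width:
        raise ValueError(count)
    if 12 < width and width <= val:
        count = process(count)
        val *= 21
    else:
        count -= 1 * val
    for h in width:
        count = 14 // (39 % 27)
        if 34 != count:
            continue
    count = val // 32
    width = 17
    return count

16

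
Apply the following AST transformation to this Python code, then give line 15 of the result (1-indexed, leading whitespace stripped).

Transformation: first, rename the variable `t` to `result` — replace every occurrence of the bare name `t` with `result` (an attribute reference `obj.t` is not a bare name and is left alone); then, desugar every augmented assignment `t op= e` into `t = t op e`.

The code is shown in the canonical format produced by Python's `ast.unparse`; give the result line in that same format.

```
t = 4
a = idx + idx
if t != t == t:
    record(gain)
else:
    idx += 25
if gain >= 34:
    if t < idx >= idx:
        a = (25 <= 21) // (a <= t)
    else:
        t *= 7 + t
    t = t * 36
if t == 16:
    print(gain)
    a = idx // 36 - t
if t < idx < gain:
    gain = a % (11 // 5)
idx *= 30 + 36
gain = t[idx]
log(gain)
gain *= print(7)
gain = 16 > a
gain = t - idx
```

Transformed code:
result = 4
a = idx + idx
if result != result == result:
    record(gain)
else:
    idx = idx + 25
if gain >= 34:
    if result < idx >= idx:
        a = (25 <= 21) // (a <= result)
    else:
        result = result * (7 + result)
    result = result * 36
if result == 16:
    print(gain)
    a = idx // 36 - result
if result < idx < gain:
    gain = a % (11 // 5)
idx = idx * (30 + 36)
gain = result[idx]
log(gain)
gain = gain * print(7)
gain = 16 > a
gain = result - idx

a = idx // 36 - result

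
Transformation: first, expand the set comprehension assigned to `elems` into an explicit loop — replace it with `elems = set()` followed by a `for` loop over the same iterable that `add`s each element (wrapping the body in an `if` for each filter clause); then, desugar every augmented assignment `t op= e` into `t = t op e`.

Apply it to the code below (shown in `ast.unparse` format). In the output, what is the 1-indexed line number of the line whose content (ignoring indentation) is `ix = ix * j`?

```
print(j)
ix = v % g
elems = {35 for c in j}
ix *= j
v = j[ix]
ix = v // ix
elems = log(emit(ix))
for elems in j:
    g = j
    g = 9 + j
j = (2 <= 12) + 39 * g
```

Transformed code:
print(j)
ix = v % g
elems = set()
for c in j:
    elems.add(35)
ix = ix * j
v = j[ix]
ix = v // ix
elems = log(emit(ix))
for elems in j:
    g = j
    g = 9 + j
j = (2 <= 12) + 39 * g

6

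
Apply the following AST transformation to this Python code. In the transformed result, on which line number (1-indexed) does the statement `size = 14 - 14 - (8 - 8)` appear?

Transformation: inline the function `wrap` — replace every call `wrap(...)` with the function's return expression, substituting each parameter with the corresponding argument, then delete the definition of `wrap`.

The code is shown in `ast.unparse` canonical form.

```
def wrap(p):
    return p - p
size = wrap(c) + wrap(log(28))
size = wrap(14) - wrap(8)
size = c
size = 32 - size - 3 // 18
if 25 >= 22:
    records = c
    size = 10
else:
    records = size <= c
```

2

Transformed code:
size = c - c + (log(28) - log(28))
size = 14 - 14 - (8 - 8)
size = c
size = 32 - size - 3 // 18
if 25 >= 22:
    records = c
    size = 10
else:
    records = size <= c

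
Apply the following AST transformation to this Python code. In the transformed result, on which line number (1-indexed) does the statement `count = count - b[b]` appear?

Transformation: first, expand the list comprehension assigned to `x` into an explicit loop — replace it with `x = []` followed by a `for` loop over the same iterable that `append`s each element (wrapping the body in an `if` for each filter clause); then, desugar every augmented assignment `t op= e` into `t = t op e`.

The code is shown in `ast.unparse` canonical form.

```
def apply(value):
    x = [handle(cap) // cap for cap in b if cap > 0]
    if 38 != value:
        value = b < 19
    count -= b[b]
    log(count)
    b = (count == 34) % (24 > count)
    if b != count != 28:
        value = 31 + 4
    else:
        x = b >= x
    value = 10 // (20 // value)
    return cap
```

Transformed code:
def apply(value):
    x = []
    for cap in b:
        if cap > 0:
            x.append(handle(cap) // cap)
    if 38 != value:
        value = b < 19
    count = count - b[b]
    log(count)
    b = (count == 34) % (24 > count)
    if b != count != 28:
        value = 31 + 4
    else:
        x = b >= x
    value = 10 // (20 // value)
    return cap

8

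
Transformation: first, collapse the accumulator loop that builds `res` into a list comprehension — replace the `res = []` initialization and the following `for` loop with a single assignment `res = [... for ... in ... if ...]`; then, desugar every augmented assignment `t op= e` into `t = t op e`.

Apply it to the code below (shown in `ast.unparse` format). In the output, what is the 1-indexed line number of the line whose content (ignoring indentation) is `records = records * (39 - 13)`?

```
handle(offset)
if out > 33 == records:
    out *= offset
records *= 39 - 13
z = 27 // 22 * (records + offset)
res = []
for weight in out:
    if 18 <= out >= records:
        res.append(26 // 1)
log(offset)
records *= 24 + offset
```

4

Transformed code:
handle(offset)
if out > 33 == records:
    out = out * offset
records = records * (39 - 13)
z = 27 // 22 * (records + offset)
res = [26 // 1 for weight in out if 18 <= out >= records]
log(offset)
records = records * (24 + offset)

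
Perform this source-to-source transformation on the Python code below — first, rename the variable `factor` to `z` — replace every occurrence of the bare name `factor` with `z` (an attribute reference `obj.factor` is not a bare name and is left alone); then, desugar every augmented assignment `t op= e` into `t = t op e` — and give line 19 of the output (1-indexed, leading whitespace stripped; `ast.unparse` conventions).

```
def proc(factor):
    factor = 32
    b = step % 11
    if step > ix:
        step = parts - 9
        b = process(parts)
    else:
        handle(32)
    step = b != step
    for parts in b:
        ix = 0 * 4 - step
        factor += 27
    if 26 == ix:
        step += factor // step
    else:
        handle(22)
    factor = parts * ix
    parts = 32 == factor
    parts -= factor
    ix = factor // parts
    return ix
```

Transformed code:
def proc(z):
    z = 32
    b = step % 11
    if step > ix:
        step = parts - 9
        b = process(parts)
    else:
        handle(32)
    step = b != step
    for parts in b:
        ix = 0 * 4 - step
        z = z + 27
    if 26 == ix:
        step = step + z // step
    else:
        handle(22)
    z = parts * ix
    parts = 32 == z
    parts = parts - z
    ix = z // parts
    return ix

parts = parts - z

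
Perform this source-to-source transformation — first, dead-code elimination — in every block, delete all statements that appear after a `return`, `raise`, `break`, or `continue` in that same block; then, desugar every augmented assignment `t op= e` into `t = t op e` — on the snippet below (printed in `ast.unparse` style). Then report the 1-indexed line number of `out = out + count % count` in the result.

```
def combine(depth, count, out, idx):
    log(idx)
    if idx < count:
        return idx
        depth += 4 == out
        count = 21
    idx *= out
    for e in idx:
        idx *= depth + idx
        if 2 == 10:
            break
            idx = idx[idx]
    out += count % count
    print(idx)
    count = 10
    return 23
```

10

Transformed code:
def combine(depth, count, out, idx):
    log(idx)
    if idx < count:
        return idx
    idx = idx * out
    for e in idx:
        idx = idx * (depth + idx)
        if 2 == 10:
            break
    out = out + count % count
    print(idx)
    count = 10
    return 23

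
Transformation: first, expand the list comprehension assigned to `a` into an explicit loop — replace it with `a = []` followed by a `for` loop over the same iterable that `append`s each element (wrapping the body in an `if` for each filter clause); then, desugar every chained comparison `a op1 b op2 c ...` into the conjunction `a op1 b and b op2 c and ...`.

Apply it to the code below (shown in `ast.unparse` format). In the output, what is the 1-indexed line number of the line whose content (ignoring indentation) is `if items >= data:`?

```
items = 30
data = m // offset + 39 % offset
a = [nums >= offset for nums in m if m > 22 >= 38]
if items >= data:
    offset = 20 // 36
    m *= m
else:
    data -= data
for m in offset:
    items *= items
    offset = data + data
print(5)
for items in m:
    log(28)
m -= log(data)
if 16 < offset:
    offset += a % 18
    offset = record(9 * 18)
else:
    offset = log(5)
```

Transformed code:
items = 30
data = m // offset + 39 % offset
a = []
for nums in m:
    if m > 22 and 22 >= 38:
        a.append(nums >= offset)
if items >= data:
    offset = 20 // 36
    m *= m
else:
    data -= data
for m in offset:
    items *= items
    offset = data + data
print(5)
for items in m:
    log(28)
m -= log(data)
if 16 < offset:
    offset += a % 18
    offset = record(9 * 18)
else:
    offset = log(5)

7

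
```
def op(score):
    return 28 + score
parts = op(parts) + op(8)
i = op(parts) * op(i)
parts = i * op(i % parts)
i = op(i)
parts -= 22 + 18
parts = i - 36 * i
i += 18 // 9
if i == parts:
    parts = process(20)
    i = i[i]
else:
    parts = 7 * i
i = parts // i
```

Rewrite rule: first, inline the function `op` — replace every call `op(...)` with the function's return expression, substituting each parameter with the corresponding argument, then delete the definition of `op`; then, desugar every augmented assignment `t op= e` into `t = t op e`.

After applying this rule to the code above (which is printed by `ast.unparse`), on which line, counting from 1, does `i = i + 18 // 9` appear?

Transformed code:
parts = 28 + parts + (28 + 8)
i = (28 + parts) * (28 + i)
parts = i * (28 + i % parts)
i = 28 + i
parts = parts - (22 + 18)
parts = i - 36 * i
i = i + 18 // 9
if i == parts:
    parts = process(20)
    i = i[i]
else:
    parts = 7 * i
i = parts // i

7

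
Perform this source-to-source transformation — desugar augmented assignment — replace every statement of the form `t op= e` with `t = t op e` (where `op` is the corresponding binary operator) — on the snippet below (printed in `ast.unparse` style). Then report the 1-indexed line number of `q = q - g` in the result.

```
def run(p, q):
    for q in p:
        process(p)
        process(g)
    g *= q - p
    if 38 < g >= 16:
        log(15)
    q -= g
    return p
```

Transformed code:
def run(p, q):
    for q in p:
        process(p)
        process(g)
    g = g * (q - p)
    if 38 < g >= 16:
        log(15)
    q = q - g
    return p

8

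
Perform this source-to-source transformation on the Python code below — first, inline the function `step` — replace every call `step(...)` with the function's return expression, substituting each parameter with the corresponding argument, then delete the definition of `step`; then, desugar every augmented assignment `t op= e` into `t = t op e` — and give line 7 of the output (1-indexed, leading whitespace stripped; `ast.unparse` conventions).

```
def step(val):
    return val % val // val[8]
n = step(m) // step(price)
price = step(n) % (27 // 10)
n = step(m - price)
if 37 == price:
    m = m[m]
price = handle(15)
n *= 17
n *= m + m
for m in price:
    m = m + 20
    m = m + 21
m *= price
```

n = n * 17

Transformed code:
n = m % m // m[8] // (price % price // price[8])
price = n % n // n[8] % (27 // 10)
n = (m - price) % (m - price) // (m - price)[8]
if 37 == price:
    m = m[m]
price = handle(15)
n = n * 17
n = n * (m + m)
for m in price:
    m = m + 20
    m = m + 21
m = m * price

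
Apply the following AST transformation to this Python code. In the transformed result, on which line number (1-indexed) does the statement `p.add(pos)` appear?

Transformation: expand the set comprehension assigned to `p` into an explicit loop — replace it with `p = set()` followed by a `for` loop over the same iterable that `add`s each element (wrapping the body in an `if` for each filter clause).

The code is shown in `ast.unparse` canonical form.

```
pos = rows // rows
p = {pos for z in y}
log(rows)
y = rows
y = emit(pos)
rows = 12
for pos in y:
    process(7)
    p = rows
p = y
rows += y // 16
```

4

Transformed code:
pos = rows // rows
p = set()
for z in y:
    p.add(pos)
log(rows)
y = rows
y = emit(pos)
rows = 12
for pos in y:
    process(7)
    p = rows
p = y
rows += y // 16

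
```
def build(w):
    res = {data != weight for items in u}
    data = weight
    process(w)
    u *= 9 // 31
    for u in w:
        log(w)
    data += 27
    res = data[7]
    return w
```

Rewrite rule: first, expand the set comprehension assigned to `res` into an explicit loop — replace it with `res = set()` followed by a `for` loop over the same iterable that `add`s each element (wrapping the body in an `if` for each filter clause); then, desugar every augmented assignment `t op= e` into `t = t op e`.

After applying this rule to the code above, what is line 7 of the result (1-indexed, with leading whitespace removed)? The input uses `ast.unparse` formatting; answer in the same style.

u = u * (9 // 31)

Transformed code:
def build(w):
    res = set()
    for items in u:
        res.add(data != weight)
    data = weight
    process(w)
    u = u * (9 // 31)
    for u in w:
        log(w)
    data = data + 27
    res = data[7]
    return w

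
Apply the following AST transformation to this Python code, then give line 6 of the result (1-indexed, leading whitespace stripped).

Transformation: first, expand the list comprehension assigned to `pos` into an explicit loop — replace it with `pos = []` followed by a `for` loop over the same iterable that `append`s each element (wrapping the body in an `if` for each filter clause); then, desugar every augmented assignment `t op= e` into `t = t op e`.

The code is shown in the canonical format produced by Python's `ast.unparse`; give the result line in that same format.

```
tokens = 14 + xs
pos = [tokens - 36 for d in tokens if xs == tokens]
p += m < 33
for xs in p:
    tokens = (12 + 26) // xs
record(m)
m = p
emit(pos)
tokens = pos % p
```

Transformed code:
tokens = 14 + xs
pos = []
for d in tokens:
    if xs == tokens:
        pos.append(tokens - 36)
p = p + (m < 33)
for xs in p:
    tokens = (12 + 26) // xs
record(m)
m = p
emit(pos)
tokens = pos % p

p = p + (m < 33)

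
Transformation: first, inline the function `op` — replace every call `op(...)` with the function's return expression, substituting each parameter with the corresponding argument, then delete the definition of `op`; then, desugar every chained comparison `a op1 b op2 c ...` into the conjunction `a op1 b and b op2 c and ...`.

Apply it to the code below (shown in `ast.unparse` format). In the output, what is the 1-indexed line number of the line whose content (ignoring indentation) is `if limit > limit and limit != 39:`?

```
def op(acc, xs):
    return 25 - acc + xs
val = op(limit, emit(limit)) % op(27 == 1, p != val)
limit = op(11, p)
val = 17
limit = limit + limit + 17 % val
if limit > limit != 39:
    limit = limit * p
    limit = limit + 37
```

Transformed code:
val = (25 - limit + emit(limit)) % (25 - (27 == 1) + (p != val))
limit = 25 - 11 + p
val = 17
limit = limit + limit + 17 % val
if limit > limit and limit != 39:
    limit = limit * p
    limit = limit + 37

5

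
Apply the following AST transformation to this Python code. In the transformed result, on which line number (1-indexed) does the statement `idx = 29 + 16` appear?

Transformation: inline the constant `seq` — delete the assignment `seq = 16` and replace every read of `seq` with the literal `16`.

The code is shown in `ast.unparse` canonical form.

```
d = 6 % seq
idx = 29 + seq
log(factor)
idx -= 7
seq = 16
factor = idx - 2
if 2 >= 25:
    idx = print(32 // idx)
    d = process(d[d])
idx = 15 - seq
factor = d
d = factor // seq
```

Transformed code:
d = 6 % 16
idx = 29 + 16
log(factor)
idx -= 7
factor = idx - 2
if 2 >= 25:
    idx = print(32 // idx)
    d = process(d[d])
idx = 15 - 16
factor = d
d = factor // 16

2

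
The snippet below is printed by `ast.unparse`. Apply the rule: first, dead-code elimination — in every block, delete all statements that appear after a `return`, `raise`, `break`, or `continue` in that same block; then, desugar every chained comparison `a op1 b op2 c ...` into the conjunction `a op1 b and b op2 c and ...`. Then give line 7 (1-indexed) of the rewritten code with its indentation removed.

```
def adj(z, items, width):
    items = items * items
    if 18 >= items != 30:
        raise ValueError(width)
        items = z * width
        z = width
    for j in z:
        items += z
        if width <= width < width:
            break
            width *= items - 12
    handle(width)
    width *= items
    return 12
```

Transformed code:
def adj(z, items, width):
    items = items * items
    if 18 >= items and items != 30:
        raise ValueError(width)
    for j in z:
        items += z
        if width <= width and width < width:
            break
    handle(width)
    width *= items
    return 12

if width <= width and width < width:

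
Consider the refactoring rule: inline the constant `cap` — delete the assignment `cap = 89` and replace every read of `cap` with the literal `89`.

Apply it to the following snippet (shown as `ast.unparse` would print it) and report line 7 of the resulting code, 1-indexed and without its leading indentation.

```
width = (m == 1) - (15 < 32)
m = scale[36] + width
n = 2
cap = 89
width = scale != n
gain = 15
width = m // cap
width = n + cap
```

Transformed code:
width = (m == 1) - (15 < 32)
m = scale[36] + width
n = 2
width = scale != n
gain = 15
width = m // 89
width = n + 89

width = n + 89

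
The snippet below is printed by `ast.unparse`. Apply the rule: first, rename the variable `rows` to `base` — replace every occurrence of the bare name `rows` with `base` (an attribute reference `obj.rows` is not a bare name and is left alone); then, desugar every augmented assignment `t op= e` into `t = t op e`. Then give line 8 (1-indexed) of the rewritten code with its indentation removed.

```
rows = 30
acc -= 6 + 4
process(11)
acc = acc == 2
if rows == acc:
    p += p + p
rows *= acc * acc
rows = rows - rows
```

Transformed code:
base = 30
acc = acc - (6 + 4)
process(11)
acc = acc == 2
if base == acc:
    p = p + (p + p)
base = base * (acc * acc)
base = base - base

base = base - base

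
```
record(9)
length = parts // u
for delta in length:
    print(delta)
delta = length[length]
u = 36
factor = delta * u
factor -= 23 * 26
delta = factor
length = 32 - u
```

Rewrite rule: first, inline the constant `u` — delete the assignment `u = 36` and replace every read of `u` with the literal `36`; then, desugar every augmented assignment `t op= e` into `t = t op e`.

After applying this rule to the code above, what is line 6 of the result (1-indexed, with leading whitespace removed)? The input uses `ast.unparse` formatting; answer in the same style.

factor = delta * 36

Transformed code:
record(9)
length = parts // 36
for delta in length:
    print(delta)
delta = length[length]
factor = delta * 36
factor = factor - 23 * 26
delta = factor
length = 32 - 36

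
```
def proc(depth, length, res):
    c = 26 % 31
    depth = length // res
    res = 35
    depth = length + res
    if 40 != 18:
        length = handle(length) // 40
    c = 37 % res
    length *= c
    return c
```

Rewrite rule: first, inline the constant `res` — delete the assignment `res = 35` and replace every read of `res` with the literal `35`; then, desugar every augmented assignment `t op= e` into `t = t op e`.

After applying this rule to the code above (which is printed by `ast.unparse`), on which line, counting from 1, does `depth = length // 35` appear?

3

Transformed code:
def proc(depth, length, res):
    c = 26 % 31
    depth = length // 35
    depth = length + 35
    if 40 != 18:
        length = handle(length) // 40
    c = 37 % 35
    length = length * c
    return c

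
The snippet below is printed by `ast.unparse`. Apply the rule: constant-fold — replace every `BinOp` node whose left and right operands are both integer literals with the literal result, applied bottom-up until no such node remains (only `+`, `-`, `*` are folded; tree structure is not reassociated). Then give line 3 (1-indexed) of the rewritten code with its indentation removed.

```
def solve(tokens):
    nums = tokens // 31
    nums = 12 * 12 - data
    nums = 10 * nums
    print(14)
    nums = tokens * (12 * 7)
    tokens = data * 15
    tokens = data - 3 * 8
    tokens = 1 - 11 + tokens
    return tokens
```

nums = 144 - data

Transformed code:
def solve(tokens):
    nums = tokens // 31
    nums = 144 - data
    nums = 10 * nums
    print(14)
    nums = tokens * 84
    tokens = data * 15
    tokens = data - 24
    tokens = -10 + tokens
    return tokens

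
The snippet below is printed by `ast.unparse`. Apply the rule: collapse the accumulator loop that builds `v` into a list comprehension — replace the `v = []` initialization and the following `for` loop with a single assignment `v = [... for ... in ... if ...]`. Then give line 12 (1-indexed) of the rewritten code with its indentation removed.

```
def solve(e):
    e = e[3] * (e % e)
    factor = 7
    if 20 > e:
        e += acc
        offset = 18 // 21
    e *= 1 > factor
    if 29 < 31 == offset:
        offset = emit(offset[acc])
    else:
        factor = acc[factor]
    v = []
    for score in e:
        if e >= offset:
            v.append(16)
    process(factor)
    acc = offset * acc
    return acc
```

Transformed code:
def solve(e):
    e = e[3] * (e % e)
    factor = 7
    if 20 > e:
        e += acc
        offset = 18 // 21
    e *= 1 > factor
    if 29 < 31 == offset:
        offset = emit(offset[acc])
    else:
        factor = acc[factor]
    v = [16 for score in e if e >= offset]
    process(factor)
    acc = offset * acc
    return acc

v = [16 for score in e if e >= offset]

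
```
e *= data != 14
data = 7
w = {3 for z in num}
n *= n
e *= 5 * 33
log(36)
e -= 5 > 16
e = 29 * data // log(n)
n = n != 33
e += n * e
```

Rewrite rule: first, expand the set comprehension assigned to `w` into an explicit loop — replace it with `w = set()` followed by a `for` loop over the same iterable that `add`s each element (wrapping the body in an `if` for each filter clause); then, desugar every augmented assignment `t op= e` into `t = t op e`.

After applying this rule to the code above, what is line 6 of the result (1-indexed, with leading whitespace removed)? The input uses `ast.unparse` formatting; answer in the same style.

Transformed code:
e = e * (data != 14)
data = 7
w = set()
for z in num:
    w.add(3)
n = n * n
e = e * (5 * 33)
log(36)
e = e - (5 > 16)
e = 29 * data // log(n)
n = n != 33
e = e + n * e

n = n * n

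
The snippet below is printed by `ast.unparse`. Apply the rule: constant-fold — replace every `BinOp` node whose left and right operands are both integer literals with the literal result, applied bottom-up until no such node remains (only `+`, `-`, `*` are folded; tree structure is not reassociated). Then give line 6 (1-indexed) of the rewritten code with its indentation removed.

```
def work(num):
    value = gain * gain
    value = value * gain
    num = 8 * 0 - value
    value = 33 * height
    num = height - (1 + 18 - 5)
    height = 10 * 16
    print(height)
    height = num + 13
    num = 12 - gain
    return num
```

num = height - 14

Transformed code:
def work(num):
    value = gain * gain
    value = value * gain
    num = 0 - value
    value = 33 * height
    num = height - 14
    height = 160
    print(height)
    height = num + 13
    num = 12 - gain
    return num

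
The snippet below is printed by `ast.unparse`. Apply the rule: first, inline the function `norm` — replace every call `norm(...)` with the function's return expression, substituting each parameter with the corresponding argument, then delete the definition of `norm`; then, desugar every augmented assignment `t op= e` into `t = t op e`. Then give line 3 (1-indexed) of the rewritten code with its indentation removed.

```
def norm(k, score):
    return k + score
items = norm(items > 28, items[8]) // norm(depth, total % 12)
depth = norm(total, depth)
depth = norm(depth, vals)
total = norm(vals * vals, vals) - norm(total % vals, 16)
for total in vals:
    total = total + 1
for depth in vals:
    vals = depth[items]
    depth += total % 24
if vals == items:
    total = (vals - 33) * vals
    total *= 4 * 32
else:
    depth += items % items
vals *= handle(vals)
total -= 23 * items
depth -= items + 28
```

Transformed code:
items = ((items > 28) + items[8]) // (depth + total % 12)
depth = total + depth
depth = depth + vals
total = vals * vals + vals - (total % vals + 16)
for total in vals:
    total = total + 1
for depth in vals:
    vals = depth[items]
    depth = depth + total % 24
if vals == items:
    total = (vals - 33) * vals
    total = total * (4 * 32)
else:
    depth = depth + items % items
vals = vals * handle(vals)
total = total - 23 * items
depth = depth - (items + 28)

depth = depth + vals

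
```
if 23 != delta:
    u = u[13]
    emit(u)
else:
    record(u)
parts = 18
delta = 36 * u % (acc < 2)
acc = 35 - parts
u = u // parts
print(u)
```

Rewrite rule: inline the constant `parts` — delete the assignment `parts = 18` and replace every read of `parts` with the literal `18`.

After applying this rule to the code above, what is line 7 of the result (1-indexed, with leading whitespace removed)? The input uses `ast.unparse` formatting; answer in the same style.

Transformed code:
if 23 != delta:
    u = u[13]
    emit(u)
else:
    record(u)
delta = 36 * u % (acc < 2)
acc = 35 - 18
u = u // 18
print(u)

acc = 35 - 18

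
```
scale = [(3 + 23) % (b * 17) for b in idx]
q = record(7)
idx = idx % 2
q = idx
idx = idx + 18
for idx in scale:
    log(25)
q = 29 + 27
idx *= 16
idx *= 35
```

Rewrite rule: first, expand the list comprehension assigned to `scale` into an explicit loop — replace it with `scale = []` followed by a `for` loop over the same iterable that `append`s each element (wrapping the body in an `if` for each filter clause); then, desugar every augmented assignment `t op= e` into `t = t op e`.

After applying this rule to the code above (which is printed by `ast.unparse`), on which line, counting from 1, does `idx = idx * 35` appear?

Transformed code:
scale = []
for b in idx:
    scale.append((3 + 23) % (b * 17))
q = record(7)
idx = idx % 2
q = idx
idx = idx + 18
for idx in scale:
    log(25)
q = 29 + 27
idx = idx * 16
idx = idx * 35

12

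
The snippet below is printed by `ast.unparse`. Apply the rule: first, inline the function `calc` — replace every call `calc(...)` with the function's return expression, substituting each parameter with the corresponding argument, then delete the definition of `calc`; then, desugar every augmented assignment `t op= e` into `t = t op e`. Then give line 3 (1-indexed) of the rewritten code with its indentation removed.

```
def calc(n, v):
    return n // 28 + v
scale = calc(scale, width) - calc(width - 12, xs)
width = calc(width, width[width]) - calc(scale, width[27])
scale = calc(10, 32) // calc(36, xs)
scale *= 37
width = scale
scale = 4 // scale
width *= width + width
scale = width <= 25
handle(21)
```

Transformed code:
scale = scale // 28 + width - ((width - 12) // 28 + xs)
width = width // 28 + width[width] - (scale // 28 + width[27])
scale = (10 // 28 + 32) // (36 // 28 + xs)
scale = scale * 37
width = scale
scale = 4 // scale
width = width * (width + width)
scale = width <= 25
handle(21)

scale = (10 // 28 + 32) // (36 // 28 + xs)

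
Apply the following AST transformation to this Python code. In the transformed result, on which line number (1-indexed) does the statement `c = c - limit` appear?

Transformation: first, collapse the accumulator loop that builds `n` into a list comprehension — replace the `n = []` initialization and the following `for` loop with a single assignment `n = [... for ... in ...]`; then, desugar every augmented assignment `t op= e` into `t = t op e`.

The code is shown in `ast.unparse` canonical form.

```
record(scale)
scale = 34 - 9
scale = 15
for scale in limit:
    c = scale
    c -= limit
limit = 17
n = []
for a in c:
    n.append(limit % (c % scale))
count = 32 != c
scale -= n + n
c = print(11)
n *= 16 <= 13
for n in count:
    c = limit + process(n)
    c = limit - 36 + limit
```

Transformed code:
record(scale)
scale = 34 - 9
scale = 15
for scale in limit:
    c = scale
    c = c - limit
limit = 17
n = [limit % (c % scale) for a in c]
count = 32 != c
scale = scale - (n + n)
c = print(11)
n = n * (16 <= 13)
for n in count:
    c = limit + process(n)
    c = limit - 36 + limit

6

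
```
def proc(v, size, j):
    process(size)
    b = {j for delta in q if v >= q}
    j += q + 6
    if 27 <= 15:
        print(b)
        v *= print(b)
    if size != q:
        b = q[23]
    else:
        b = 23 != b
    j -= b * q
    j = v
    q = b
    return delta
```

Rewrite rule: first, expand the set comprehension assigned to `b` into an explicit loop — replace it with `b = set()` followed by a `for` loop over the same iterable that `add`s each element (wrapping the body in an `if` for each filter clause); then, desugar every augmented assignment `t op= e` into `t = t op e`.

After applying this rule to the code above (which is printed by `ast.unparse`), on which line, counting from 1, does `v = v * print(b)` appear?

10

Transformed code:
def proc(v, size, j):
    process(size)
    b = set()
    for delta in q:
        if v >= q:
            b.add(j)
    j = j + (q + 6)
    if 27 <= 15:
        print(b)
        v = v * print(b)
    if size != q:
        b = q[23]
    else:
        b = 23 != b
    j = j - b * q
    j = v
    q = b
    return delta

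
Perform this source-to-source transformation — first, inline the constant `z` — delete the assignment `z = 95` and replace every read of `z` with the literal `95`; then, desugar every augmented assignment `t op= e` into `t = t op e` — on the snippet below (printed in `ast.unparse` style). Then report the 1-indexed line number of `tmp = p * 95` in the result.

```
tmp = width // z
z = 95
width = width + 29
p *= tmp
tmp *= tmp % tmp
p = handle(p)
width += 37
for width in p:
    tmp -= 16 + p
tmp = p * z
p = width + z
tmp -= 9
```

Transformed code:
tmp = width // 95
width = width + 29
p = p * tmp
tmp = tmp * (tmp % tmp)
p = handle(p)
width = width + 37
for width in p:
    tmp = tmp - (16 + p)
tmp = p * 95
p = width + 95
tmp = tmp - 9

9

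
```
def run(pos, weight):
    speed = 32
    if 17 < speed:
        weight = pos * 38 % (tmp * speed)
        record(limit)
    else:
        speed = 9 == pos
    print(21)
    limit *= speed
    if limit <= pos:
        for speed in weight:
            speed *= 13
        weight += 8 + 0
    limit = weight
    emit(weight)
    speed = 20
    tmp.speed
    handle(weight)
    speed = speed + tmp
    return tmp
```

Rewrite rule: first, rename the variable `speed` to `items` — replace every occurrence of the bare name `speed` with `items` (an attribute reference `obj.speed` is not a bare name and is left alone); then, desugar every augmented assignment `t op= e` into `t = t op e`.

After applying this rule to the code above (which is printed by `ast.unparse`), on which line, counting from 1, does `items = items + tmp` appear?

Transformed code:
def run(pos, weight):
    items = 32
    if 17 < items:
        weight = pos * 38 % (tmp * items)
        record(limit)
    else:
        items = 9 == pos
    print(21)
    limit = limit * items
    if limit <= pos:
        for items in weight:
            items = items * 13
        weight = weight + (8 + 0)
    limit = weight
    emit(weight)
    items = 20
    tmp.speed
    handle(weight)
    items = items + tmp
    return tmp

19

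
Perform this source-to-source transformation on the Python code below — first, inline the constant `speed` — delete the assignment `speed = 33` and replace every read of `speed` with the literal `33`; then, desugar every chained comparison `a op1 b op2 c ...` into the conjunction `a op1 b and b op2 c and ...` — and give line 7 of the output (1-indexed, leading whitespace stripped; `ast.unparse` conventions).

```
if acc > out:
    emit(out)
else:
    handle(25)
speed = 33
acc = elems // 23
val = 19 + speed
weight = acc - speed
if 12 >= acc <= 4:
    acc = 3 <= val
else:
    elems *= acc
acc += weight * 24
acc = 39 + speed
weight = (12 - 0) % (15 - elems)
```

weight = acc - 33

Transformed code:
if acc > out:
    emit(out)
else:
    handle(25)
acc = elems // 23
val = 19 + 33
weight = acc - 33
if 12 >= acc and acc <= 4:
    acc = 3 <= val
else:
    elems *= acc
acc += weight * 24
acc = 39 + 33
weight = (12 - 0) % (15 - elems)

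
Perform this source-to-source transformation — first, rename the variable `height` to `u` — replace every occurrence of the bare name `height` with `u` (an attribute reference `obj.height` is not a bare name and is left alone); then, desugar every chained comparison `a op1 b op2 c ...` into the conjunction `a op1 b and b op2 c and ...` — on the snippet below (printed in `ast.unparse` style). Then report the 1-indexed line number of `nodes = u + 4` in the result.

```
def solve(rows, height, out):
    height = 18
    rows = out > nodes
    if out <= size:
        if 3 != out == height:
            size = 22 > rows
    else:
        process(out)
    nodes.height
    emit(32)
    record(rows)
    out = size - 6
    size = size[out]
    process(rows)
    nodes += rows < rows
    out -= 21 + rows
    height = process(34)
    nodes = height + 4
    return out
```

18

Transformed code:
def solve(rows, u, out):
    u = 18
    rows = out > nodes
    if out <= size:
        if 3 != out and out == u:
            size = 22 > rows
    else:
        process(out)
    nodes.height
    emit(32)
    record(rows)
    out = size - 6
    size = size[out]
    process(rows)
    nodes += rows < rows
    out -= 21 + rows
    u = process(34)
    nodes = u + 4
    return out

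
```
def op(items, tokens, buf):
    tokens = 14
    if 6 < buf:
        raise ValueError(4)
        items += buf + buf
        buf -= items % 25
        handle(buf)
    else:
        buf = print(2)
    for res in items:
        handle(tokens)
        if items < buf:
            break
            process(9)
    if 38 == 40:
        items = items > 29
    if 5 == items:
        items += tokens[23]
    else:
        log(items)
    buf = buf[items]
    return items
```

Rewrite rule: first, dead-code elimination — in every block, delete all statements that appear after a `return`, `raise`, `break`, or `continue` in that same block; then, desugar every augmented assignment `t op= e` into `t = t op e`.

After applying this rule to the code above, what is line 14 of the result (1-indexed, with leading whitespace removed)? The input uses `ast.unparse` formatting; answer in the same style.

Transformed code:
def op(items, tokens, buf):
    tokens = 14
    if 6 < buf:
        raise ValueError(4)
    else:
        buf = print(2)
    for res in items:
        handle(tokens)
        if items < buf:
            break
    if 38 == 40:
        items = items > 29
    if 5 == items:
        items = items + tokens[23]
    else:
        log(items)
    buf = buf[items]
    return items

items = items + tokens[23]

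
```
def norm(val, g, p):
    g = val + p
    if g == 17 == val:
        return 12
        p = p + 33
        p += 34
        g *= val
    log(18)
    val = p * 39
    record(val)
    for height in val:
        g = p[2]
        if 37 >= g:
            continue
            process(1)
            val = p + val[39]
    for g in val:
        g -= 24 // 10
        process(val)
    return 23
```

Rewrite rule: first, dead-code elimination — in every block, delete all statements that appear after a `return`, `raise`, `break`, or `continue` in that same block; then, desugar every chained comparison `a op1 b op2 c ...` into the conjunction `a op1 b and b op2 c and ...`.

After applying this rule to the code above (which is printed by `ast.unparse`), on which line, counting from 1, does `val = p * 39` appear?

Transformed code:
def norm(val, g, p):
    g = val + p
    if g == 17 and 17 == val:
        return 12
    log(18)
    val = p * 39
    record(val)
    for height in val:
        g = p[2]
        if 37 >= g:
            continue
    for g in val:
        g -= 24 // 10
        process(val)
    return 23

6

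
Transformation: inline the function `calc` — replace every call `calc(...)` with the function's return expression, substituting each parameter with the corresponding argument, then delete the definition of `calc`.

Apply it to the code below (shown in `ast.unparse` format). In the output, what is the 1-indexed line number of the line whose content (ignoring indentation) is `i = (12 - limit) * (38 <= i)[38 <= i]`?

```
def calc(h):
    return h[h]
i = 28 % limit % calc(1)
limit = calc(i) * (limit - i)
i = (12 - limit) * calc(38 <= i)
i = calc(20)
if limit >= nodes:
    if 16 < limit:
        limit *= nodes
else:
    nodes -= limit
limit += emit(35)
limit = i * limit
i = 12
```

3

Transformed code:
i = 28 % limit % 1[1]
limit = i[i] * (limit - i)
i = (12 - limit) * (38 <= i)[38 <= i]
i = 20[20]
if limit >= nodes:
    if 16 < limit:
        limit *= nodes
else:
    nodes -= limit
limit += emit(35)
limit = i * limit
i = 12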